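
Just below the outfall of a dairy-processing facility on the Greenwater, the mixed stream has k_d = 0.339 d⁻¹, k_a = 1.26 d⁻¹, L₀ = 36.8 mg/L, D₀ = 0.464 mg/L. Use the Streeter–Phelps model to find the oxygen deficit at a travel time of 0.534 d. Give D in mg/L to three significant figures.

k_d L₀/(k_a−k_d) = 0.339×36.8/(1.26−0.339) = 12.48/0.9210 = 13.55 mg/L.
e^(−k_d t) = e^(−0.339×0.5340) = 0.8344; e^(−k_a t) = e^(−1.26×0.5340) = 0.5103.
D = 13.55 × (0.8344 − 0.5103) + 0.464 × 0.5103 = 4.391 + 0.2368 = 4.628 mg/L.

D ≈ 4.63 mg/L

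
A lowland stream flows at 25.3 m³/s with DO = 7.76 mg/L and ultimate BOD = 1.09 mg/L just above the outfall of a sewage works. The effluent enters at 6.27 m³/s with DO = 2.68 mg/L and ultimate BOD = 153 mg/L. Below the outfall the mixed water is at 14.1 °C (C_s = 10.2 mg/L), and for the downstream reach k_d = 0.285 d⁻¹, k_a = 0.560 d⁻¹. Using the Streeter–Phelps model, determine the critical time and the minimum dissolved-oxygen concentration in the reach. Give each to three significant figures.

t_c ≈ 2.05 d; minimum DO ≈ 1.32 mg/L

Mixed DO = (25.3×7.76 + 6.27×2.68)/(25.3+6.27) = 213.1/31.57 = 6.751 mg/L.
Mixed L₀ = (25.3×1.09 + 6.27×153)/(31.57) = 986.9/31.57 = 31.26 mg/L.
Initial deficit D₀ = C_s − DO₀ = 10.2 − 6.751 = 3.449 mg/L.
t_c = (1/0.2750) ln[(0.560/0.285)(1 − 3.449×0.2750/(0.285×31.26))] = 3.636 × ln(1.756) = 2.047 d.
D_c = (0.285/0.560) × 31.26 × e^(−0.285×2.047) = 0.5089 × 31.26 × 0.5580 = 8.878 mg/L.
Minimum DO = 10.2 − 8.878 = 1.322 mg/L.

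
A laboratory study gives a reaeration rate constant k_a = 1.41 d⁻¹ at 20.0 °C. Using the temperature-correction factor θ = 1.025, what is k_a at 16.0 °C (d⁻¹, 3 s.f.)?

k_a(T₂) = k_a(T₁) · θ^(T₂−T₁) = 1.41 × 1.025^(16.0−20.0)
= 1.41 × 1.025^-4.00 = 1.41 × 0.9060 = 1.277 d⁻¹.

k_a ≈ 1.28 d⁻¹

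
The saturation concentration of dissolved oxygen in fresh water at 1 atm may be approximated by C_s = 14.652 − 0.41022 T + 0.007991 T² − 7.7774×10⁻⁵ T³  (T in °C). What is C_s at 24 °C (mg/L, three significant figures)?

C_s ≈ 8.33 mg/L

C_s = 14.652 − 0.41022×24 + 0.007991×24² − 7.7774×10⁻⁵×24³ = 8.334 mg/L.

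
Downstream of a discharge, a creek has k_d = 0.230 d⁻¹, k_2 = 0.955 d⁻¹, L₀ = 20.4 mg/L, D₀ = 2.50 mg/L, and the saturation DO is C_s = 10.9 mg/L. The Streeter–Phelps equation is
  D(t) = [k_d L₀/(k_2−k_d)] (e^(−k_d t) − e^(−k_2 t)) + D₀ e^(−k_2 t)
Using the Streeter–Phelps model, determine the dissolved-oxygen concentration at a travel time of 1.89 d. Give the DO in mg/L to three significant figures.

DO ≈ 7.36 mg/L

k_d L₀/(k_2−k_d) = 0.230×20.4/(0.955−0.230) = 4.692/0.7250 = 6.472 mg/L.
e^(−k_d t) = e^(−0.230×1.890) = 0.6475; e^(−k_2 t) = e^(−0.955×1.890) = 0.1645.
D = 6.472 × (0.6475 − 0.1645) + 2.50 × 0.1645 = 3.126 + 0.4112 = 3.537 mg/L.
DO = C_s − D = 10.9 − 3.537 = 7.363 mg/L.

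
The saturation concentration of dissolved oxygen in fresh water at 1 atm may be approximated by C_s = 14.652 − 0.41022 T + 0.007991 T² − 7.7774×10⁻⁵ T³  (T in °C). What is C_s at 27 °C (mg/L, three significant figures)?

C_s = 14.652 − 0.41022×27 + 0.007991×27² − 7.7774×10⁻⁵×27³ = 7.871 mg/L.

C_s ≈ 7.87 mg/L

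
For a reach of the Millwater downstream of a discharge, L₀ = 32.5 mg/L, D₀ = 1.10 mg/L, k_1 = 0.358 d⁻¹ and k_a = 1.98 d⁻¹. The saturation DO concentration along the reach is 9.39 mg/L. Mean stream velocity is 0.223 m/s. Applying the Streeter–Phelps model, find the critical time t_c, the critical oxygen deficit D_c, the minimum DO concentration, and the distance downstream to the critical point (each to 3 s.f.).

t_c ≈ 0.952 d; D_c ≈ 4.18 mg/L; min DO ≈ 5.21 mg/L; x_c ≈ 18.3 km

t_c = [1/(k_a−k_1)] ln[(k_a/k_1)(1 − D₀(k_a−k_1)/(k_1 L₀))]
= [1/(1.98−0.358)] ln[(1.98/0.358)(1 − 1.10×1.622/(0.358×32.5))]
= (1/1.622) ln[5.531 × 0.8467] = 0.6165 × ln(4.683) = 0.6165 × 1.544 = 0.9518 d.
L(t_c) = L₀ e^(−k_1 t_c) = 32.5 × 0.7112 = 23.12 mg/L, and at the critical point k_a D_c = k_1 L, so D_c = (0.358/1.98) × 23.12 = 4.179 mg/L.
Minimum DO = C_s − D_c = 9.39 − 4.179 = 5.211 mg/L.
x_c = v t_c = 0.223 m/s × 0.9518 d × 86400 s/d = 18340 m ≈ 18.3 km.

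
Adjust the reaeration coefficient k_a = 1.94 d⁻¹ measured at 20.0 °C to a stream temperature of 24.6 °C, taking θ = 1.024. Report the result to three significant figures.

k_a ≈ 2.16 d⁻¹

k_a(T₂) = k_a(T₁) · θ^(T₂−T₁) = 1.94 × 1.024^(24.6−20.0)
= 1.94 × 1.024^4.60 = 1.94 × 1.115 = 2.164 d⁻¹.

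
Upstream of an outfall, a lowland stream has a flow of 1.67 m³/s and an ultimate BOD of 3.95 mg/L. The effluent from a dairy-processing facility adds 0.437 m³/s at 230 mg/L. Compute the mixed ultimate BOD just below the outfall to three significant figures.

Flow-weighted mixing: C = (Q_r C_r + Q_w C_w)/(Q_r + Q_w)
= (1.67×3.95 + 0.437×230)/(1.67 + 0.437) = 107.1/2.107 = 50.83 mg/L.

50.8 mg/L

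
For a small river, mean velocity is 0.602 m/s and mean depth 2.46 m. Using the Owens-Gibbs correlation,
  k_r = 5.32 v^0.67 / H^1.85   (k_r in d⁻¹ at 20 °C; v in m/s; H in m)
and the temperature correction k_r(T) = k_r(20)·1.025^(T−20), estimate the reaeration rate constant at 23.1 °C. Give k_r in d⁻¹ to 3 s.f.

k_r ≈ 0.773 d⁻¹

k_r(20) = 5.32 × 0.602^0.67 / 2.46^1.85 = 5.32 × 0.7118 / 5.287 = 0.7162 d⁻¹.
k_r(23.1) = 0.7162 × 1.025^(23.1−20) = 0.7162 × 1.080 = 0.7731 d⁻¹.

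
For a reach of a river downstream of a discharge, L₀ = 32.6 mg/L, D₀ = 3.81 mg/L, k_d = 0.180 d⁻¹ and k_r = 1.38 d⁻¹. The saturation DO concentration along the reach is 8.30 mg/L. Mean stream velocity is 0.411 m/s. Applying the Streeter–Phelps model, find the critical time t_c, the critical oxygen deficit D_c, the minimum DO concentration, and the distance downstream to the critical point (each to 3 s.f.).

t_c = [1/(k_r−k_d)] ln[(k_r/k_d)(1 − D₀(k_r−k_d)/(k_d L₀))]
= [1/(1.38−0.180)] ln[(1.38/0.180)(1 − 3.81×1.200/(0.180×32.6))]
= (1/1.200) ln[7.667 × 0.2209] = 0.8333 × ln(1.693) = 0.8333 × 0.5267 = 0.4389 d.
D_c = (k_d/k_r) L₀ e^(−k_d t_c) = (0.180/1.38) × 32.6 × e^(−0.180×0.4389) = 0.1304 × 32.6 × 0.9240 = 3.929 mg/L.
Minimum DO = C_s − D_c = 8.30 − 3.929 = 4.371 mg/L.
x_c = v t_c = 0.411 m/s × 0.4389 d × 86400 s/d = 15580 m ≈ 15.6 km.

t_c ≈ 0.439 d; D_c ≈ 3.93 mg/L; min DO ≈ 4.37 mg/L; x_c ≈ 15.6 km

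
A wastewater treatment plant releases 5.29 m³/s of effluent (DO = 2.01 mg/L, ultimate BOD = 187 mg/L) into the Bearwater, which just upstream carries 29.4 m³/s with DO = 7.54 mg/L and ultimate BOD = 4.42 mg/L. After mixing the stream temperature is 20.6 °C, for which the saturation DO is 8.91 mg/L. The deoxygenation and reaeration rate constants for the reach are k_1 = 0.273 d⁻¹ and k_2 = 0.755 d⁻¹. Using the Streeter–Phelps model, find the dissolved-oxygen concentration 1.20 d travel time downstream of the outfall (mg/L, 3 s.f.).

DO ≈ 2.23 mg/L

Mixed DO = (29.4×7.54 + 5.29×2.01)/(29.4+5.29) = 232.3/34.69 = 6.697 mg/L.
Mixed L₀ = (29.4×4.42 + 5.29×187)/(34.69) = 1119/34.69 = 32.26 mg/L.
Initial deficit D₀ = C_s − DO₀ = 8.91 − 6.697 = 2.213 mg/L.
D(1.20) = [0.273×32.26/(0.755−0.273)](e^(−0.273×1.20) − e^(−0.755×1.20)) + 2.213 e^(−0.755×1.20)
= 18.27 × (0.7207 − 0.4041) + 2.213 × 0.4041 = 6.678 mg/L.
DO = 8.91 − 6.678 = 2.232 mg/L.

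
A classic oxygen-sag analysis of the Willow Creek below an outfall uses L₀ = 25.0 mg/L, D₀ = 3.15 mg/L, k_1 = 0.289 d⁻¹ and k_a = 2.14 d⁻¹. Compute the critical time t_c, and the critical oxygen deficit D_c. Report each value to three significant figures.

t_c ≈ 0.193 d; D_c ≈ 3.19 mg/L

t_c = [1/(k_a−k_1)] ln[(k_a/k_1)(1 − D₀(k_a−k_1)/(k_1 L₀))]
= [1/(2.14−0.289)] ln[(2.14/0.289)(1 − 3.15×1.851/(0.289×25.0))]
= (1/1.851) ln[7.405 × 0.1930] = 0.5402 × ln(1.429) = 0.5402 × 0.3570 = 0.1929 d.
L(t_c) = L₀ e^(−k_1 t_c) = 25.0 × 0.9458 = 23.64 mg/L, and at the critical point k_a D_c = k_1 L, so D_c = (0.289/2.14) × 23.64 = 3.193 mg/L.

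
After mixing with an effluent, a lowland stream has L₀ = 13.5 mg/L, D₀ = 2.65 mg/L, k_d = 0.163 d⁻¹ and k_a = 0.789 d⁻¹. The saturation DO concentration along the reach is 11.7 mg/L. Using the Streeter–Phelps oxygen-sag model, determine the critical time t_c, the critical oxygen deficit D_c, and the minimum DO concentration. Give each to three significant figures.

t_c = [1/(k_a−k_d)] ln[(k_a/k_d)(1 − D₀(k_a−k_d)/(k_d L₀))]
= [1/(0.789−0.163)] ln[(0.789/0.163)(1 − 2.65×0.6260/(0.163×13.5))]
= (1/0.6260) ln[4.840 × 0.2461] = 1.597 × ln(1.191) = 1.597 × 0.1751 = 0.2797 d.
D_c = (k_d/k_a) L₀ e^(−k_d t_c) = (0.163/0.789) × 13.5 × e^(−0.163×0.2797) = 0.2066 × 13.5 × 0.9554 = 2.665 mg/L.
Minimum DO = C_s − D_c = 11.7 − 2.665 = 9.035 mg/L.

t_c ≈ 0.280 d; D_c ≈ 2.66 mg/L; min DO ≈ 9.04 mg/L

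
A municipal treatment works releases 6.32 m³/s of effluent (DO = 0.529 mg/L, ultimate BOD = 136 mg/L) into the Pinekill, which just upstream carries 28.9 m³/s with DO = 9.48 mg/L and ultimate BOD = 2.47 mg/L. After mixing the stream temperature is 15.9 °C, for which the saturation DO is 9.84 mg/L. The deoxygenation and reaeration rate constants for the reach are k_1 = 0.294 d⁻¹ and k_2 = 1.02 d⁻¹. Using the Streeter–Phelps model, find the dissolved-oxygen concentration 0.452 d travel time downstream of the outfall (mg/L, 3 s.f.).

DO ≈ 5.98 mg/L

Mixed DO = (28.9×9.48 + 6.32×0.529)/(28.9+6.32) = 277.3/35.22 = 7.874 mg/L.
Mixed L₀ = (28.9×2.47 + 6.32×136)/(35.22) = 930.9/35.22 = 26.43 mg/L.
Initial deficit D₀ = C_s − DO₀ = 9.84 − 7.874 = 1.966 mg/L.
D(0.452) = [0.294×26.43/(1.02−0.294)](e^(−0.294×0.452) − e^(−1.02×0.452)) + 1.966 e^(−1.02×0.452)
= 10.70 × (0.8756 − 0.6306) + 1.966 × 0.6306 = 3.862 mg/L.
DO = 9.84 − 3.862 = 5.978 mg/L.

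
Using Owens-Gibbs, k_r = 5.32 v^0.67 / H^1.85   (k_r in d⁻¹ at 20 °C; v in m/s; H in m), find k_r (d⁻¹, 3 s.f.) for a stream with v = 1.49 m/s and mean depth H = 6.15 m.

k_r ≈ 0.241 d⁻¹

k_r = 5.32 × 1.49^0.67 / 6.15^1.85 = 5.32 × 1.306 / 28.80 = 0.2413 d⁻¹.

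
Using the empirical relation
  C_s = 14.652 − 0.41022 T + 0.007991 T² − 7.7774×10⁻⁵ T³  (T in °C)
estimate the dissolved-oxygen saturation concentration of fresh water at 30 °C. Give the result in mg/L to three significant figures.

C_s = 14.652 − 0.41022×30 + 0.007991×30² − 7.7774×10⁻⁵×30³ = 7.437 mg/L.

C_s ≈ 7.44 mg/L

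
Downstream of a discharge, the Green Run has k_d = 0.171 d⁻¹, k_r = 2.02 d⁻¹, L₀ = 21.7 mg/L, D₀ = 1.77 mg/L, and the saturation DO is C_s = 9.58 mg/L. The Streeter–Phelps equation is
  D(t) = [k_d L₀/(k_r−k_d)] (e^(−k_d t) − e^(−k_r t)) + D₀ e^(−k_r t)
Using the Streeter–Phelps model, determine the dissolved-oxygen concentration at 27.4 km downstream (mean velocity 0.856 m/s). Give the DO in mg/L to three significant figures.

Travel time t = x/v = 27.4 km / (0.856 m/s) = 27400 m / 0.856 m/s = 32010 s = 0.3705 d.
k_d L₀/(k_r−k_d) = 0.171×21.7/(2.02−0.171) = 3.711/1.849 = 2.007 mg/L.
e^(−k_d t) = e^(−0.171×0.3705) = 0.9386; e^(−k_r t) = e^(−2.02×0.3705) = 0.4731.
D = 2.007 × (0.9386 − 0.4731) + 1.77 × 0.4731 = 0.9341 + 0.8375 = 1.772 mg/L.
DO = C_s − D = 9.58 − 1.772 = 7.808 mg/L.

DO ≈ 7.81 mg/L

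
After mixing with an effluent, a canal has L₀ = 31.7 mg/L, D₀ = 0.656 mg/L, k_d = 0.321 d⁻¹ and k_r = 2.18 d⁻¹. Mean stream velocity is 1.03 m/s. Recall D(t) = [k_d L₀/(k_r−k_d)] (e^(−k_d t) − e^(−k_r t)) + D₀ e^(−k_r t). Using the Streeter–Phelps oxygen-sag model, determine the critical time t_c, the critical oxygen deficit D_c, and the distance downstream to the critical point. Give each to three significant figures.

t_c ≈ 0.962 d; D_c ≈ 3.43 mg/L; x_c ≈ 85.6 km

With k_r/k_d = 6.791 and 1 − D₀(k_r−k_d)/(k_d L₀) = 0.8802,
t_c = ln(6.791 × 0.8802) / (2.18 − 0.321) = ln(5.977) / 1.859 = 1.788/1.859 = 0.9618 d.
D_c = (k_d/k_r) L₀ e^(−k_d t_c) = (0.321/2.18) × 31.7 × e^(−0.321×0.9618) = 0.1472 × 31.7 × 0.7344 = 3.428 mg/L.
x_c = v t_c = 1.03 m/s × 0.9618 d × 86400 s/d = 85590 m ≈ 85.6 km.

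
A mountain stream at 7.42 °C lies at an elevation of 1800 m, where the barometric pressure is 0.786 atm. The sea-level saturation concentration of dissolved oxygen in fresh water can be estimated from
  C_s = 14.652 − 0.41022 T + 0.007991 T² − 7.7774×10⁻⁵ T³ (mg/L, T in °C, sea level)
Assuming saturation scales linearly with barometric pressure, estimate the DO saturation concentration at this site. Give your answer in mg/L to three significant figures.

At sea level: C_s = 14.652 − 0.41022×7.42 + 0.007991×7.42² − 7.7774×10⁻⁵×7.42³ = 12.02 mg/L.
Pressure correction: C_s' = 12.02 × 0.786 = 9.445 mg/L.

C_s ≈ 9.44 mg/L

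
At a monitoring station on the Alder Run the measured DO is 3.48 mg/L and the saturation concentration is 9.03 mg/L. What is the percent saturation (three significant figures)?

38.5 % saturation

% saturation = C/C_s × 100 = 3.48/9.03 × 100 = 38.5 %.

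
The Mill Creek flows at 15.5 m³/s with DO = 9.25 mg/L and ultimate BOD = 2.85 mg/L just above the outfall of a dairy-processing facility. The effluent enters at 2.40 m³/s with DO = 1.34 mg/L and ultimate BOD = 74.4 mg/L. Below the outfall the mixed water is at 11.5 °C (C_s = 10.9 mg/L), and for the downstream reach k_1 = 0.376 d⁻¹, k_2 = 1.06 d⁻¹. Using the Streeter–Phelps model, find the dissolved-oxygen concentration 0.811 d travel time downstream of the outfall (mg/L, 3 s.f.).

Mixed DO = (15.5×9.25 + 2.40×1.34)/(15.5+2.40) = 146.6/17.90 = 8.189 mg/L.
Mixed L₀ = (15.5×2.85 + 2.40×74.4)/(17.90) = 222.7/17.90 = 12.44 mg/L.
Initial deficit D₀ = C_s − DO₀ = 10.9 − 8.189 = 2.711 mg/L.
D(0.811) = [0.376×12.44/(1.06−0.376)](e^(−0.376×0.811) − e^(−1.06×0.811)) + 2.711 e^(−1.06×0.811)
= 6.840 × (0.7372 − 0.4233) + 2.711 × 0.4233 = 3.294 mg/L.
DO = 10.9 − 3.294 = 7.606 mg/L.

DO ≈ 7.61 mg/L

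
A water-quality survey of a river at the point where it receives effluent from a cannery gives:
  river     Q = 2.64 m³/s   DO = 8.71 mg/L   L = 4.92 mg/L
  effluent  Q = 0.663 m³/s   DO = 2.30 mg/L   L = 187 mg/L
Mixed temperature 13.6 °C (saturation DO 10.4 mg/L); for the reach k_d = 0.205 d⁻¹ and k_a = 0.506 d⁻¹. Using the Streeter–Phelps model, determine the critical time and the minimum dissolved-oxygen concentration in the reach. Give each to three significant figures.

t_c ≈ 2.63 d; minimum DO ≈ 0.605 mg/L

Mixed DO = (2.64×8.71 + 0.663×2.30)/(2.64+0.663) = 24.52/3.303 = 7.423 mg/L.
Mixed L₀ = (2.64×4.92 + 0.663×187)/(3.303) = 137.0/3.303 = 41.47 mg/L.
Initial deficit D₀ = C_s − DO₀ = 10.4 − 7.423 = 2.977 mg/L.
t_c = (1/0.3010) ln[(0.506/0.205)(1 − 2.977×0.3010/(0.205×41.47))] = 3.322 × ln(2.208) = 2.632 d.
D_c = (0.205/0.506) × 41.47 × e^(−0.205×2.632) = 0.4051 × 41.47 × 0.5830 = 9.795 mg/L.
Minimum DO = 10.4 − 9.795 = 0.6048 mg/L.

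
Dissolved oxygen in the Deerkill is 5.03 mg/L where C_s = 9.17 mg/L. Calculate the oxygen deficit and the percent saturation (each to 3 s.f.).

D ≈ 4.14 mg/L; 54.9 % saturation

D = C_s − C = 9.17 − 5.03 = 4.14 mg/L.
% saturation = 5.03/9.17 × 100 = 54.9 %.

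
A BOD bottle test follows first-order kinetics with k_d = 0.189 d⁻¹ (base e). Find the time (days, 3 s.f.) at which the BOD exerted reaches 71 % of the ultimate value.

y/L₀ = 1 − e^(−k_d t) = 0.71 ⇒ e^(−k_d t) = 0.290
t = −ln(0.290) / 0.189 = 1.238 / 0.189 = 6.550 d.

t ≈ 6.55 d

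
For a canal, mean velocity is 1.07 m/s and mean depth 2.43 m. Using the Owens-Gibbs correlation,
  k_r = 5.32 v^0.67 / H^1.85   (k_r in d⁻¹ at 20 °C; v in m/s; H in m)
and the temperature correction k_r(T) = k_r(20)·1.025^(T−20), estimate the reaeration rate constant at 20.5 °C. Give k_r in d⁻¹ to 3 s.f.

k_r ≈ 1.09 d⁻¹

k_r(20) = 5.32 × 1.07^0.67 / 2.43^1.85 = 5.32 × 1.046 / 5.169 = 1.077 d⁻¹.
k_r(20.5) = 1.077 × 1.025^(20.5−20) = 1.077 × 1.012 = 1.090 d⁻¹.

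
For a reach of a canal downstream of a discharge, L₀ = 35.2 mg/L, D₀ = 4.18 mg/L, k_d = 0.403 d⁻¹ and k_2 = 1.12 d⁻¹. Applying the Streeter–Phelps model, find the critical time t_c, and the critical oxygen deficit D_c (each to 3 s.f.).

t_c ≈ 1.09 d; D_c ≈ 8.15 mg/L

At the critical point dD/dt = 0, so k_d L₀ e^(−k_d t) = k_2 D. Substituting D(t) from the Streeter–Phelps equation and solving for t gives
t_c = ln[(k_2/k_d)(1 − D₀(k_2−k_d)/(k_d L₀))] / (k_2−k_d).
Here k_2−k_d = 0.7170 d⁻¹ and 1 − D₀(k_2−k_d)/(k_d L₀) = 1 − 4.18×0.7170/(0.403×35.2) = 0.7887, so
t_c = ln(2.779 × 0.7887) / 0.7170 = 0.7848 / 0.7170 = 1.095 d.
L(t_c) = L₀ e^(−k_d t_c) = 35.2 × 0.6433 = 22.64 mg/L, and at the critical point k_2 D_c = k_d L, so D_c = (0.403/1.12) × 22.64 = 8.148 mg/L.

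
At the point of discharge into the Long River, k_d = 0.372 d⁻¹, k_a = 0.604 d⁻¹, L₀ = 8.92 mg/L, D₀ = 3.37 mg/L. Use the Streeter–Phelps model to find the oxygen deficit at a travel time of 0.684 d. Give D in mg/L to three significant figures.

D ≈ 3.86 mg/L

k_d L₀/(k_a−k_d) = 0.372×8.92/(0.604−0.372) = 3.318/0.2320 = 14.30 mg/L.
e^(−k_d t) = e^(−0.372×0.6840) = 0.7753; e^(−k_a t) = e^(−0.604×0.6840) = 0.6616.
D = 14.30 × (0.7753 − 0.6616) + 3.37 × 0.6616 = 1.627 + 2.229 = 3.857 mg/L.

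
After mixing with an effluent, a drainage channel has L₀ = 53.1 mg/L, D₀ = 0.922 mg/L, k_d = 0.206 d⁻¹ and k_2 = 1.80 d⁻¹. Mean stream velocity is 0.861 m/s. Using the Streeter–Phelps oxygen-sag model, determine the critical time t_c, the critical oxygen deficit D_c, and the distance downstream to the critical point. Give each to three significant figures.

t_c ≈ 1.27 d; D_c ≈ 4.68 mg/L; x_c ≈ 94.4 km

t_c = [1/(k_2−k_d)] ln[(k_2/k_d)(1 − D₀(k_2−k_d)/(k_d L₀))]
= [1/(1.80−0.206)] ln[(1.80/0.206)(1 − 0.922×1.594/(0.206×53.1))]
= (1/1.594) ln[8.738 × 0.8656] = 0.6274 × ln(7.564) = 0.6274 × 2.023 = 1.269 d.
D_c = (k_d/k_2) L₀ e^(−k_d t_c) = (0.206/1.80) × 53.1 × e^(−0.206×1.269) = 0.1144 × 53.1 × 0.7699 = 4.679 mg/L.
x_c = v t_c = 0.861 m/s × 1.269 d × 86400 s/d = 94430 m ≈ 94.4 km.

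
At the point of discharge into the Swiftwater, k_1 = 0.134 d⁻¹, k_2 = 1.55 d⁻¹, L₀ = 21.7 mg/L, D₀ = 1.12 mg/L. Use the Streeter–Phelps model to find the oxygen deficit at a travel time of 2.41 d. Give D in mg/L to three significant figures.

k_1 L₀/(k_2−k_1) = 0.134×21.7/(1.55−0.134) = 2.908/1.416 = 2.054 mg/L.
e^(−k_1 t) = e^(−0.134×2.410) = 0.7240; e^(−k_2 t) = e^(−1.55×2.410) = 0.02386.
D = 2.054 × (0.7240 − 0.02386) + 1.12 × 0.02386 = 1.438 + 0.02672 = 1.465 mg/L.

D ≈ 1.46 mg/L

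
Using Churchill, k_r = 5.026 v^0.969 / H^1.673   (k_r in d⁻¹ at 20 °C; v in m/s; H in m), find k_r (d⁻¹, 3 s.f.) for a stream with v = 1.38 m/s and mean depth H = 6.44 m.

k_r = 5.026 × 1.38^0.969 / 6.44^1.673 = 5.026 × 1.366 / 22.56 = 0.3044 d⁻¹.

k_r ≈ 0.304 d⁻¹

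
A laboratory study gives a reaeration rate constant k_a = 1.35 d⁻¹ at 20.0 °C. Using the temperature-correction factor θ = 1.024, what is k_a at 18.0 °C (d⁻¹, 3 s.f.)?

k_a ≈ 1.29 d⁻¹

k_a(T₂) = k_a(T₁) · θ^(T₂−T₁) = 1.35 × 1.024^(18.0−20.0)
= 1.35 × 1.024^-2.00 = 1.35 × 0.9537 = 1.287 d⁻¹.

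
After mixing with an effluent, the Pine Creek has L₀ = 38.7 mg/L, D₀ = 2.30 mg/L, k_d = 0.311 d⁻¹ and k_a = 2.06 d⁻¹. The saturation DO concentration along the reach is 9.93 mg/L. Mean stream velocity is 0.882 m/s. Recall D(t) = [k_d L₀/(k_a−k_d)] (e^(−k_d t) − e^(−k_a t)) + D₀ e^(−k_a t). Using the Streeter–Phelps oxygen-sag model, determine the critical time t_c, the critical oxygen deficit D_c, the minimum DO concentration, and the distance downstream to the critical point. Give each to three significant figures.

At the critical point dD/dt = 0, so k_d L₀ e^(−k_d t) = k_a D. Substituting D(t) from the Streeter–Phelps equation and solving for t gives
t_c = ln[(k_a/k_d)(1 − D₀(k_a−k_d)/(k_d L₀))] / (k_a−k_d).
Here k_a−k_d = 1.749 d⁻¹ and 1 − D₀(k_a−k_d)/(k_d L₀) = 1 − 2.30×1.749/(0.311×38.7) = 0.6658, so
t_c = ln(6.624 × 0.6658) / 1.749 = 1.484 / 1.749 = 0.8484 d.
L(t_c) = L₀ e^(−k_d t_c) = 38.7 × 0.7681 = 29.72 mg/L, and at the critical point k_a D_c = k_d L, so D_c = (0.311/2.06) × 29.72 = 4.488 mg/L.
Minimum DO = C_s − D_c = 9.93 − 4.488 = 5.442 mg/L.
x_c = v t_c = 0.882 m/s × 0.8484 d × 86400 s/d = 64650 m ≈ 64.7 km.

t_c ≈ 0.848 d; D_c ≈ 4.49 mg/L; min DO ≈ 5.44 mg/L; x_c ≈ 64.7 km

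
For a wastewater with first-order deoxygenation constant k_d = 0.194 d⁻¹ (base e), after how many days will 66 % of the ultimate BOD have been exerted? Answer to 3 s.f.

t ≈ 5.56 d

y/L₀ = 1 − e^(−k_d t) = 0.66 ⇒ e^(−k_d t) = 0.340
t = −ln(0.340) / 0.194 = 1.079 / 0.194 = 5.561 d.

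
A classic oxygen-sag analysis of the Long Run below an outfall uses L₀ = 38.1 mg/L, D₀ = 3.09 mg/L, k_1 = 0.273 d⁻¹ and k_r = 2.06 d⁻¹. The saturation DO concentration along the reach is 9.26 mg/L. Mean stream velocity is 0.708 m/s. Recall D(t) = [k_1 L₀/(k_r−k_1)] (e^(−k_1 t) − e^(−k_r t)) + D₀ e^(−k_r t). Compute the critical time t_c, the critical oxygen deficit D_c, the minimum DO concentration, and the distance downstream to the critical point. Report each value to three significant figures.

t_c ≈ 0.707 d; D_c ≈ 4.16 mg/L; min DO ≈ 5.10 mg/L; x_c ≈ 43.3 km

With k_r/k_1 = 7.546 and 1 − D₀(k_r−k_1)/(k_1 L₀) = 0.4691,
t_c = ln(7.546 × 0.4691) / (2.06 − 0.273) = ln(3.540) / 1.787 = 1.264/1.787 = 0.7074 d.
L(t_c) = L₀ e^(−k_1 t_c) = 38.1 × 0.8244 = 31.41 mg/L, and at the critical point k_r D_c = k_1 L, so D_c = (0.273/2.06) × 31.41 = 4.162 mg/L.
Minimum DO = C_s − D_c = 9.26 − 4.162 = 5.098 mg/L.
x_c = v t_c = 0.708 m/s × 0.7074 d × 86400 s/d = 43270 m ≈ 43.3 km.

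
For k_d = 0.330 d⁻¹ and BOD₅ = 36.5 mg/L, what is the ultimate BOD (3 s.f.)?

BOD₅ = L₀(1 − e^(−5k_d)) ⇒ L₀ = BOD₅ / (1 − e^(−5×0.330))
= 36.5 / (1 − 0.1920) = 36.5 / 0.8080 = 45.18 mg/L.

L₀ ≈ 45.2 mg/L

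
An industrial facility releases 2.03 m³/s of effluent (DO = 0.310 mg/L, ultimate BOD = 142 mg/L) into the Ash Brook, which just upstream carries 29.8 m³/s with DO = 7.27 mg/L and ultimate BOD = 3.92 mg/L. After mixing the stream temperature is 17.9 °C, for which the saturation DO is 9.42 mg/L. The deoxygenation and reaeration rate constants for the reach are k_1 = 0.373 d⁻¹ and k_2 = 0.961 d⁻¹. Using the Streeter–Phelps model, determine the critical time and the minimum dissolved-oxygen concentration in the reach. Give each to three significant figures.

t_c ≈ 0.950 d; minimum DO ≈ 5.95 mg/L

Mixed DO = (29.8×7.27 + 2.03×0.310)/(29.8+2.03) = 217.3/31.83 = 6.826 mg/L.
Mixed L₀ = (29.8×3.92 + 2.03×142)/(31.83) = 405.1/31.83 = 12.73 mg/L.
Initial deficit D₀ = C_s − DO₀ = 9.42 − 6.826 = 2.594 mg/L.
t_c = (1/0.5880) ln[(0.961/0.373)(1 − 2.594×0.5880/(0.373×12.73))] = 1.701 × ln(1.749) = 0.9504 d.
D_c = (0.373/0.961) × 12.73 × e^(−0.373×0.9504) = 0.3881 × 12.73 × 0.7015 = 3.465 mg/L.
Minimum DO = 9.42 − 3.465 = 5.955 mg/L.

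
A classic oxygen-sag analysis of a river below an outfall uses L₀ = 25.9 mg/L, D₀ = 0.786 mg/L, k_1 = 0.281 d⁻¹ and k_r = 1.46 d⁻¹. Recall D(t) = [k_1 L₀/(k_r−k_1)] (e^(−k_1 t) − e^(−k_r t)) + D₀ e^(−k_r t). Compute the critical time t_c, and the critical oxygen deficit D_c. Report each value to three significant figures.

t_c = [1/(k_r−k_1)] ln[(k_r/k_1)(1 − D₀(k_r−k_1)/(k_1 L₀))]
= [1/(1.46−0.281)] ln[(1.46/0.281)(1 − 0.786×1.179/(0.281×25.9))]
= (1/1.179) ln[5.196 × 0.8727] = 0.8482 × ln(4.534) = 0.8482 × 1.512 = 1.282 d.
D_c = (k_1/k_r) L₀ e^(−k_1 t_c) = (0.281/1.46) × 25.9 × e^(−0.281×1.282) = 0.1925 × 25.9 × 0.6975 = 3.477 mg/L.

t_c ≈ 1.28 d; D_c ≈ 3.48 mg/L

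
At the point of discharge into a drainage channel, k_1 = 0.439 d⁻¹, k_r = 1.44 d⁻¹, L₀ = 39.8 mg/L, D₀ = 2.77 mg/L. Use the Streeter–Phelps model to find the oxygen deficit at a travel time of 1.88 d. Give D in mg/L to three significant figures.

k_1 L₀/(k_r−k_1) = 0.439×39.8/(1.44−0.439) = 17.47/1.001 = 17.45 mg/L.
e^(−k_1 t) = e^(−0.439×1.880) = 0.4381; e^(−k_r t) = e^(−1.44×1.880) = 0.06672.
D = 17.45 × (0.4381 − 0.06672) + 2.77 × 0.06672 = 6.482 + 0.1848 = 6.667 mg/L.

D ≈ 6.67 mg/L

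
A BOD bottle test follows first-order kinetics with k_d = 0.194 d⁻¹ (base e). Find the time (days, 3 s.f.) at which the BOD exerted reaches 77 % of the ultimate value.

t ≈ 7.58 d

y/L₀ = 1 − e^(−k_d t) = 0.77 ⇒ e^(−k_d t) = 0.230
t = −ln(0.230) / 0.194 = 1.470 / 0.194 = 7.576 d.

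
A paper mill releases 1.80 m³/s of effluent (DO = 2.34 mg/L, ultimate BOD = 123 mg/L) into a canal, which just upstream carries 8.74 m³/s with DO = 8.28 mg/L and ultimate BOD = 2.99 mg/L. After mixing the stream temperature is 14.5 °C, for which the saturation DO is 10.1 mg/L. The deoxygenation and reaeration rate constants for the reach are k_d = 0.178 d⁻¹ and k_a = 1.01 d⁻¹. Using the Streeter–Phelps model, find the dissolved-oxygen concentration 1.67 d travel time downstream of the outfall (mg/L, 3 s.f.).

Mixed DO = (8.74×8.28 + 1.80×2.34)/(8.74+1.80) = 76.58/10.54 = 7.266 mg/L.
Mixed L₀ = (8.74×2.99 + 1.80×123)/(10.54) = 247.5/10.54 = 23.49 mg/L.
Initial deficit D₀ = C_s − DO₀ = 10.1 − 7.266 = 2.834 mg/L.
D(1.67) = [0.178×23.49/(1.01−0.178)](e^(−0.178×1.67) − e^(−1.01×1.67)) + 2.834 e^(−1.01×1.67)
= 5.024 × (0.7429 − 0.1851) + 2.834 × 0.1851 = 3.327 mg/L.
DO = 10.1 − 3.327 = 6.773 mg/L.

DO ≈ 6.77 mg/L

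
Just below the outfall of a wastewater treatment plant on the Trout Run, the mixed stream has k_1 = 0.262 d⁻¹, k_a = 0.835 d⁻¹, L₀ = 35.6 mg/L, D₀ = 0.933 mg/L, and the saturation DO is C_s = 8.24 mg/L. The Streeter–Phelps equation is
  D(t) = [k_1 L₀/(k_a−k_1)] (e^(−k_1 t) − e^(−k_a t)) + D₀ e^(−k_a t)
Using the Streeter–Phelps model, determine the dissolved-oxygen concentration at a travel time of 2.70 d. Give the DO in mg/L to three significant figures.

k_1 L₀/(k_a−k_1) = 0.262×35.6/(0.835−0.262) = 9.327/0.5730 = 16.28 mg/L.
e^(−k_1 t) = e^(−0.262×2.700) = 0.4929; e^(−k_a t) = e^(−0.835×2.700) = 0.1049.
D = 16.28 × (0.4929 − 0.1049) + 0.933 × 0.1049 = 6.316 + 0.09790 = 6.414 mg/L.
DO = C_s − D = 8.24 − 6.414 = 1.826 mg/L.

DO ≈ 1.83 mg/L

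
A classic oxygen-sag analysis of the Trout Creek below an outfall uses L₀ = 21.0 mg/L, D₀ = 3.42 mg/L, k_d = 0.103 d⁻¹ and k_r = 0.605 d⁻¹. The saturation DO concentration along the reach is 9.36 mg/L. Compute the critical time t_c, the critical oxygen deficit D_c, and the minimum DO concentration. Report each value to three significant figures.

With k_r/k_d = 5.874 and 1 − D₀(k_r−k_d)/(k_d L₀) = 0.2063,
t_c = ln(5.874 × 0.2063) / (0.605 − 0.103) = ln(1.212) / 0.5020 = 0.1919/0.5020 = 0.3823 d.
D_c = (k_d/k_r) L₀ e^(−k_d t_c) = (0.103/0.605) × 21.0 × e^(−0.103×0.3823) = 0.1702 × 21.0 × 0.9614 = 3.437 mg/L.
Minimum DO = C_s − D_c = 9.36 − 3.437 = 5.923 mg/L.

t_c ≈ 0.382 d; D_c ≈ 3.44 mg/L; min DO ≈ 5.92 mg/L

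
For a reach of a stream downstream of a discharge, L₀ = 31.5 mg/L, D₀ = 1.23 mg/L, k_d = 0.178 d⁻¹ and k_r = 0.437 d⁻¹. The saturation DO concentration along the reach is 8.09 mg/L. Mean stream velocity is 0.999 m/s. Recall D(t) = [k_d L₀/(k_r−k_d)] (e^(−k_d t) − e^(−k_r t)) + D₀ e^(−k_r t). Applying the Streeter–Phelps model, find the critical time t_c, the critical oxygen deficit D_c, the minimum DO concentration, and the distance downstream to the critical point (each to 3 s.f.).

At the critical point dD/dt = 0, so k_d L₀ e^(−k_d t) = k_r D. Substituting D(t) from the Streeter–Phelps equation and solving for t gives
t_c = ln[(k_r/k_d)(1 − D₀(k_r−k_d)/(k_d L₀))] / (k_r−k_d).
Here k_r−k_d = 0.2590 d⁻¹ and 1 − D₀(k_r−k_d)/(k_d L₀) = 1 − 1.23×0.2590/(0.178×31.5) = 0.9432, so
t_c = ln(2.455 × 0.9432) / 0.2590 = 0.8397 / 0.2590 = 3.242 d.
D_c = (k_d/k_r) L₀ e^(−k_d t_c) = (0.178/0.437) × 31.5 × e^(−0.178×3.242) = 0.4073 × 31.5 × 0.5615 = 7.205 mg/L.
Minimum DO = C_s − D_c = 8.09 − 7.205 = 0.8850 mg/L.
x_c = v t_c = 0.999 m/s × 3.242 d × 86400 s/d = 279800 m ≈ 280 km.

t_c ≈ 3.24 d; D_c ≈ 7.21 mg/L; min DO ≈ 0.885 mg/L; x_c ≈ 280 km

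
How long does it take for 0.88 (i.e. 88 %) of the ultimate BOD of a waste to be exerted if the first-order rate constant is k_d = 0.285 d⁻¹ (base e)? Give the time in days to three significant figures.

y/L₀ = 1 − e^(−k_d t) = 0.88 ⇒ e^(−k_d t) = 0.120
t = −ln(0.120) / 0.285 = 2.120 / 0.285 = 7.440 d.

t ≈ 7.44 d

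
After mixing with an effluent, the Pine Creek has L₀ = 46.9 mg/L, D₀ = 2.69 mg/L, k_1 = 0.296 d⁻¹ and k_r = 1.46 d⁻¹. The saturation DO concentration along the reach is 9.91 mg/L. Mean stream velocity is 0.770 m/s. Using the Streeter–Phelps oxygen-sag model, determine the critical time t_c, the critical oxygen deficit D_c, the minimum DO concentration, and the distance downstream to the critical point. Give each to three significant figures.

At the critical point dD/dt = 0, so k_1 L₀ e^(−k_1 t) = k_r D. Substituting D(t) from the Streeter–Phelps equation and solving for t gives
t_c = ln[(k_r/k_1)(1 − D₀(k_r−k_1)/(k_1 L₀))] / (k_r−k_1).
Here k_r−k_1 = 1.164 d⁻¹ and 1 − D₀(k_r−k_1)/(k_1 L₀) = 1 − 2.69×1.164/(0.296×46.9) = 0.7745, so
t_c = ln(4.932 × 0.7745) / 1.164 = 1.340 / 1.164 = 1.151 d.
L(t_c) = L₀ e^(−k_1 t_c) = 46.9 × 0.7112 = 33.35 mg/L, and at the critical point k_r D_c = k_1 L, so D_c = (0.296/1.46) × 33.35 = 6.762 mg/L.
Minimum DO = C_s − D_c = 9.91 − 6.762 = 3.148 mg/L.
x_c = v t_c = 0.770 m/s × 1.151 d × 86400 s/d = 76600 m ≈ 76.6 km.

t_c ≈ 1.15 d; D_c ≈ 6.76 mg/L; min DO ≈ 3.15 mg/L; x_c ≈ 76.6 km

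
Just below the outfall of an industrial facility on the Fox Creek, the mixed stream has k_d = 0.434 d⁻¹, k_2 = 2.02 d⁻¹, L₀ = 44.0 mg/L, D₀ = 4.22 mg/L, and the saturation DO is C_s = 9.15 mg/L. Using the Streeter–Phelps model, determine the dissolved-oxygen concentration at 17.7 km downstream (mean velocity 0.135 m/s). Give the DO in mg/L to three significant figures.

Travel time t = x/v = 17.7 km / (0.135 m/s) = 17700 m / 0.135 m/s = 131100 s = 1.517 d.
k_d L₀/(k_2−k_d) = 0.434×44.0/(2.02−0.434) = 19.10/1.586 = 12.04 mg/L.
e^(−k_d t) = e^(−0.434×1.517) = 0.5176; e^(−k_2 t) = e^(−2.02×1.517) = 0.04664.
D = 12.04 × (0.5176 − 0.04664) + 4.22 × 0.04664 = 5.670 + 0.1968 = 5.867 mg/L.
DO = C_s − D = 9.15 − 5.867 = 3.283 mg/L.

DO ≈ 3.28 mg/L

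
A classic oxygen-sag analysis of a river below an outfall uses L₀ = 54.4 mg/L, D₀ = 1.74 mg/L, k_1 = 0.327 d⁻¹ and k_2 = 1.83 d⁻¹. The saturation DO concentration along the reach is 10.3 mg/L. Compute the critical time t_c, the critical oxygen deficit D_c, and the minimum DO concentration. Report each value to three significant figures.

t_c = [1/(k_2−k_1)] ln[(k_2/k_1)(1 − D₀(k_2−k_1)/(k_1 L₀))]
= [1/(1.83−0.327)] ln[(1.83/0.327)(1 − 1.74×1.503/(0.327×54.4))]
= (1/1.503) ln[5.596 × 0.8530] = 0.6653 × ln(4.774) = 0.6653 × 1.563 = 1.040 d.
L(t_c) = L₀ e^(−k_1 t_c) = 54.4 × 0.7117 = 38.72 mg/L, and at the critical point k_2 D_c = k_1 L, so D_c = (0.327/1.83) × 38.72 = 6.918 mg/L.
Minimum DO = C_s − D_c = 10.3 − 6.918 = 3.382 mg/L.

t_c ≈ 1.04 d; D_c ≈ 6.92 mg/L; min DO ≈ 3.38 mg/L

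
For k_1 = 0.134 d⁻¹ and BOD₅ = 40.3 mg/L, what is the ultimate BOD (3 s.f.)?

L₀ ≈ 82.5 mg/L

BOD₅ = L₀(1 − e^(−5k_1)) ⇒ L₀ = BOD₅ / (1 − e^(−5×0.134))
= 40.3 / (1 − 0.5117) = 40.3 / 0.4883 = 82.53 mg/L.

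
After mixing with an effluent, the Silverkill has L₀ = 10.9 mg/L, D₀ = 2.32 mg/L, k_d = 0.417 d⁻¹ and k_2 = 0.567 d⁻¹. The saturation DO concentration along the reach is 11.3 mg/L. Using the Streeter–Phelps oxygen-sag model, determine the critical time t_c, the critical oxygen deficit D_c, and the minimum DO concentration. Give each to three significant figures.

At the critical point dD/dt = 0, so k_d L₀ e^(−k_d t) = k_2 D. Substituting D(t) from the Streeter–Phelps equation and solving for t gives
t_c = ln[(k_2/k_d)(1 − D₀(k_2−k_d)/(k_d L₀))] / (k_2−k_d).
Here k_2−k_d = 0.1500 d⁻¹ and 1 − D₀(k_2−k_d)/(k_d L₀) = 1 − 2.32×0.1500/(0.417×10.9) = 0.9234, so
t_c = ln(1.360 × 0.9234) / 0.1500 = 0.2276 / 0.1500 = 1.517 d.
L(t_c) = L₀ e^(−k_d t_c) = 10.9 × 0.5311 = 5.789 mg/L, and at the critical point k_2 D_c = k_d L, so D_c = (0.417/0.567) × 5.789 = 4.258 mg/L.
Minimum DO = C_s − D_c = 11.3 − 4.258 = 7.042 mg/L.

t_c ≈ 1.52 d; D_c ≈ 4.26 mg/L; min DO ≈ 7.04 mg/L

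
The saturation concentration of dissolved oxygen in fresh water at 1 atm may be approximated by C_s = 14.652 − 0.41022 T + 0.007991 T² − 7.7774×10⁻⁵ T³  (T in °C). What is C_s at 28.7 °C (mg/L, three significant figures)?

C_s ≈ 7.62 mg/L

C_s = 14.652 − 0.41022×28.7 + 0.007991×28.7² − 7.7774×10⁻⁵×28.7³ = 7.622 mg/L.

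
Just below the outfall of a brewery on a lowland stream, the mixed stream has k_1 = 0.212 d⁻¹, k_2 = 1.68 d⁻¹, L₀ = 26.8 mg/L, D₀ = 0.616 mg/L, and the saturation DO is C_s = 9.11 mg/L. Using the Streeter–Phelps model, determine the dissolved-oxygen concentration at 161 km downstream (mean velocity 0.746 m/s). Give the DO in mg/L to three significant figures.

Travel time t = x/v = 161 km / (0.746 m/s) = 161000 m / 0.746 m/s = 215800 s = 2.498 d.
k_1 L₀/(k_2−k_1) = 0.212×26.8/(1.68−0.212) = 5.682/1.468 = 3.870 mg/L.
e^(−k_1 t) = e^(−0.212×2.498) = 0.5889; e^(−k_2 t) = e^(−1.68×2.498) = 0.01505.
D = 3.870 × (0.5889 − 0.01505) + 0.616 × 0.01505 = 2.221 + 0.009270 = 2.230 mg/L.
DO = C_s − D = 9.11 − 2.230 = 6.880 mg/L.

DO ≈ 6.88 mg/L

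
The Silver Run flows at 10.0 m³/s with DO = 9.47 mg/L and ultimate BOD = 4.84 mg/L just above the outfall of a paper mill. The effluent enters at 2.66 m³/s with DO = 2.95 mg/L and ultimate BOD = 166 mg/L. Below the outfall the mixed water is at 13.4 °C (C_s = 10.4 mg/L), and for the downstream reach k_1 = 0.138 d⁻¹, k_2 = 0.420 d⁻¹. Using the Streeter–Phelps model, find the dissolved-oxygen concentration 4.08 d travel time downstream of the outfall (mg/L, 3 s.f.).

Mixed DO = (10.0×9.47 + 2.66×2.95)/(10.0+2.66) = 102.5/12.66 = 8.100 mg/L.
Mixed L₀ = (10.0×4.84 + 2.66×166)/(12.66) = 490.0/12.66 = 38.70 mg/L.
Initial deficit D₀ = C_s − DO₀ = 10.4 − 8.100 = 2.300 mg/L.
D(4.08) = [0.138×38.70/(0.420−0.138)](e^(−0.138×4.08) − e^(−0.420×4.08)) + 2.300 e^(−0.420×4.08)
= 18.94 × (0.5695 − 0.1802) + 2.300 × 0.1802 = 7.787 mg/L.
DO = 10.4 − 7.787 = 2.613 mg/L.

DO ≈ 2.61 mg/L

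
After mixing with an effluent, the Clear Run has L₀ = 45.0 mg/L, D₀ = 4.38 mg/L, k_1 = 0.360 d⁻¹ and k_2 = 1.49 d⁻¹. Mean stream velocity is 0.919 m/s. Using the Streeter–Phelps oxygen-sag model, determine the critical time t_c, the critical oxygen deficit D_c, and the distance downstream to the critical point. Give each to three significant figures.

At the critical point dD/dt = 0, so k_1 L₀ e^(−k_1 t) = k_2 D. Substituting D(t) from the Streeter–Phelps equation and solving for t gives
t_c = ln[(k_2/k_1)(1 − D₀(k_2−k_1)/(k_1 L₀))] / (k_2−k_1).
Here k_2−k_1 = 1.130 d⁻¹ and 1 − D₀(k_2−k_1)/(k_1 L₀) = 1 − 4.38×1.130/(0.360×45.0) = 0.6945, so
t_c = ln(4.139 × 0.6945) / 1.130 = 1.056 / 1.130 = 0.9344 d.
D_c = (k_1/k_2) L₀ e^(−k_1 t_c) = (0.360/1.49) × 45.0 × e^(−0.360×0.9344) = 0.2416 × 45.0 × 0.7144 = 7.767 mg/L.
x_c = v t_c = 0.919 m/s × 0.9344 d × 86400 s/d = 74190 m ≈ 74.2 km.

t_c ≈ 0.934 d; D_c ≈ 7.77 mg/L; x_c ≈ 74.2 km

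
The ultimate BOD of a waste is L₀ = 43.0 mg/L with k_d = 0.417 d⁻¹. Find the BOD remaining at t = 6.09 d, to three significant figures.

L ≈ 3.39 mg/L

L_t = L₀ e^(−k_d t) = 43.0 × e^(−0.417×6.09) = 43.0 × 0.07890 = 3.393 mg/L.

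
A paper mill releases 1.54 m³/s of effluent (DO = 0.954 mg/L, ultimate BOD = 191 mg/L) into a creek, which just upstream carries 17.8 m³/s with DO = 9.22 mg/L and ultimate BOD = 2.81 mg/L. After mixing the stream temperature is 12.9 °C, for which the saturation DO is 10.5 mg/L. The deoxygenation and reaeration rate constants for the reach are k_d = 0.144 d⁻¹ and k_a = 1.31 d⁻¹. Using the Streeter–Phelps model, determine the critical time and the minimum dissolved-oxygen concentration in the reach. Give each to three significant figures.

t_c ≈ 0.0613 d; minimum DO ≈ 8.56 mg/L

Mixed DO = (17.8×9.22 + 1.54×0.954)/(17.8+1.54) = 165.6/19.34 = 8.562 mg/L.
Mixed L₀ = (17.8×2.81 + 1.54×191)/(19.34) = 344.2/19.34 = 17.80 mg/L.
Initial deficit D₀ = C_s − DO₀ = 10.5 − 8.562 = 1.938 mg/L.
t_c = (1/1.166) ln[(1.31/0.144)(1 − 1.938×1.166/(0.144×17.80))] = 0.8576 × ln(1.074) = 0.06132 d.
D_c = (0.144/1.31) × 17.80 × e^(−0.144×0.06132) = 0.1099 × 17.80 × 0.9912 = 1.939 mg/L.
Minimum DO = 10.5 − 1.939 = 8.561 mg/L.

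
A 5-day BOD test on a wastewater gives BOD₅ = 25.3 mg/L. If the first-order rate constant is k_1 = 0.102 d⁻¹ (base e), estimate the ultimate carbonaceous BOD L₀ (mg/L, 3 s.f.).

L₀ ≈ 63.3 mg/L

BOD₅ = L₀(1 − e^(−5k_1)) ⇒ L₀ = BOD₅ / (1 − e^(−5×0.102))
= 25.3 / (1 − 0.6005) = 25.3 / 0.3995 = 63.33 mg/L.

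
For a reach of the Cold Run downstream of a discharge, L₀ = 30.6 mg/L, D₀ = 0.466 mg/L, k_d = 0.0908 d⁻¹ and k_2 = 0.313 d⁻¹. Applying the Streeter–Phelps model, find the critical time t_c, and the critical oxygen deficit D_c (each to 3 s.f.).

t_c ≈ 5.40 d; D_c ≈ 5.44 mg/L

With k_2/k_d = 3.447 and 1 − D₀(k_2−k_d)/(k_d L₀) = 0.9627,
t_c = ln(3.447 × 0.9627) / (0.313 − 0.0908) = ln(3.319) / 0.2222 = 1.200/0.2222 = 5.399 d.
L(t_c) = L₀ e^(−k_d t_c) = 30.6 × 0.6125 = 18.74 mg/L, and at the critical point k_2 D_c = k_d L, so D_c = (0.0908/0.313) × 18.74 = 5.437 mg/L.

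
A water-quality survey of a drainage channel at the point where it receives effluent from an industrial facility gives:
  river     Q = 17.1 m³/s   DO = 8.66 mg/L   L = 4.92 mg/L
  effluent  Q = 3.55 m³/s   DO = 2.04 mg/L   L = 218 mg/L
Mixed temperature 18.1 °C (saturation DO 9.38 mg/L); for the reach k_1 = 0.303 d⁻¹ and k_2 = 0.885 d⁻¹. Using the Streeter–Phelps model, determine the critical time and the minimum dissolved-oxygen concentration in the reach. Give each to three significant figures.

t_c ≈ 1.69 d; minimum DO ≈ 0.848 mg/L

Mixed DO = (17.1×8.66 + 3.55×2.04)/(17.1+3.55) = 155.3/20.65 = 7.522 mg/L.
Mixed L₀ = (17.1×4.92 + 3.55×218)/(20.65) = 858.0/20.65 = 41.55 mg/L.
Initial deficit D₀ = C_s − DO₀ = 9.38 − 7.522 = 1.858 mg/L.
t_c = (1/0.5820) ln[(0.885/0.303)(1 − 1.858×0.5820/(0.303×41.55))] = 1.718 × ln(2.670) = 1.687 d.
D_c = (0.303/0.885) × 41.55 × e^(−0.303×1.687) = 0.3424 × 41.55 × 0.5997 = 8.532 mg/L.
Minimum DO = 9.38 − 8.532 = 0.8482 mg/L.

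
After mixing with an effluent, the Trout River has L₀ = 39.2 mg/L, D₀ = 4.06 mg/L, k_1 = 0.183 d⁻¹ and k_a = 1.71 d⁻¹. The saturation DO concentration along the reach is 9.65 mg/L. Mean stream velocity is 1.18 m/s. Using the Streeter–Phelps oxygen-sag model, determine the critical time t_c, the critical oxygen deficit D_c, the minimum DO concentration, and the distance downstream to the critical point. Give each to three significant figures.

t_c ≈ 0.156 d; D_c ≈ 4.08 mg/L; min DO ≈ 5.57 mg/L; x_c ≈ 15.9 km

At the critical point dD/dt = 0, so k_1 L₀ e^(−k_1 t) = k_a D. Substituting D(t) from the Streeter–Phelps equation and solving for t gives
t_c = ln[(k_a/k_1)(1 − D₀(k_a−k_1)/(k_1 L₀))] / (k_a−k_1).
Here k_a−k_1 = 1.527 d⁻¹ and 1 − D₀(k_a−k_1)/(k_1 L₀) = 1 − 4.06×1.527/(0.183×39.2) = 0.1358, so
t_c = ln(9.344 × 0.1358) / 1.527 = 0.2380 / 1.527 = 0.1559 d.
D_c = (k_1/k_a) L₀ e^(−k_1 t_c) = (0.183/1.71) × 39.2 × e^(−0.183×0.1559) = 0.1070 × 39.2 × 0.9719 = 4.077 mg/L.
Minimum DO = C_s − D_c = 9.65 − 4.077 = 5.573 mg/L.
x_c = v t_c = 1.18 m/s × 0.1559 d × 86400 s/d = 15890 m ≈ 15.9 km.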